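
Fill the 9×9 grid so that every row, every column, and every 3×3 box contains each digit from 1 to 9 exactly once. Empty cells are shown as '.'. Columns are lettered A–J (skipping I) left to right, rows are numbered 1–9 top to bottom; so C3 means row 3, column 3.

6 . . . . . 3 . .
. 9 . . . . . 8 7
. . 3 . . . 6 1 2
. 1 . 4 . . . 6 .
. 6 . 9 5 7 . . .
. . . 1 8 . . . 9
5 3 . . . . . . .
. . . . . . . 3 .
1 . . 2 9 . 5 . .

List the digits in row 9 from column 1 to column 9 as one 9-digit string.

186293574

G2 = 4: row 2 has {7,8,9}; col 7 has {3,5,6}; box has {1,2,3,6,7,8} → only 4 remains.
J1 = 5: row 1 has {3,6}; col 9 has {2,7,9}; box has {1,2,3,4,6,7,8} → only 5 remains.
A2 = 2: row 2 has {4,7,8,9}; col 1 has {1,5,6}; box has {3,6,9} → only 2 remains.
H1 = 9: row 1 has {3,5,6}; col 8 has {1,3,6,8}; box has {1,2,3,4,5,6,7,8} → only 9 remains.
F3 = 9: in row 3, 9 can only go here (every other open cell in that row sees a 9).
C4 = 5: in row 4, 5 can only go here (every other open cell in that row sees a 5).
C2 = 1: row 2 has {2,4,7,8,9}; col 3 has {3,5}; box has {2,3,6,9} → only 1 remains.
A4 = 9: in row 4, 9 can only go here (every other open cell in that row sees a 9).
G4 = 7: in row 4, 7 can only go here (every other open cell in that row sees a 7).
G6 = 2: row 6 has {1,8,9}; col 7 has {3,4,5,6,7}; box has {6,7,9} → only 2 remains.
H5 = 4: row 5 has {5,6,7,9}; col 8 has {1,3,6,8,9}; box has {2,6,7,9} → only 4 remains.
H6 = 5: row 6 has {1,2,8,9}; col 8 has {1,3,4,6,8,9}; box has {2,4,6,7,9} → only 5 remains.
H9 = 7: row 9 has {1,2,5,9}; col 8 has {1,3,4,5,6,8,9}; box has {3,5} → only 7 remains.
H7 = 2: row 7 has {3,5}; col 8 has {1,3,4,5,6,7,8,9}; box has {3,5,7} → only 2 remains.
J4 = 8: in row 4, 8 can only go here (every other open cell in that row sees an 8).
G5 = 1: row 5 has {4,5,6,7,9}; col 7 has {2,3,4,5,6,7}; box has {2,4,5,6,7,8,9} → only 1 remains.
J5 = 3: row 5 has {1,4,5,6,7,9}; col 9 has {2,5,7,8,9}; box has {1,2,4,5,6,7,8,9} → only 3 remains.
A5 = 8: row 5 has {1,3,4,5,6,7,9}; col 1 has {1,2,5,6,9}; box has {1,5,6,9} → only 8 remains.
C5 = 2: row 5 has {1,3,4,5,6,7,8,9}; col 3 has {1,3,5}; box has {1,5,6,8,9} → only 2 remains.
F6 = 6: in row 6, 6 can only go here (every other open cell in that row sees a 6).
A6 = 3: in row 6, 3 can only go here (every other open cell in that row sees a 3).
B8 = 2: in row 8, 2 can only go here (every other open cell in that row sees a 2).
F9 = 3: in row 9, 3 can only go here (every other open cell in that row sees a 3).
F2 = 5: row 2 has {1,2,4,7,8,9}; col 6 has {3,6,7,9}; box has {9} → only 5 remains.
F4 = 2: row 4 has {1,4,5,6,7,8,9}; col 6 has {3,5,6,7,9}; box has {1,4,5,6,7,8,9} → only 2 remains.
E4 = 3: row 4 has {1,2,4,5,6,7,8,9}; col 5 has {5,8,9}; box has {1,2,4,5,6,7,8,9} → only 3 remains.
E2 = 6: row 2 has {1,2,4,5,7,8,9}; col 5 has {3,5,8,9}; box has {5,9} → only 6 remains.
D2 = 3: row 2 has {1,2,4,5,6,7,8,9}; col 4 has {1,2,4,9}; box has {5,6,9} → only 3 remains.
E1 = 2: in row 1, 2 can only go here (every other open cell in that row sees a 2).
F1 = 1: in row 1, 1 can only go here (every other open cell in that row sees a 1).
B3 = 5: in row 3, 5 can only go here (every other open cell in that row sees a 5).
D3 = 8: in row 3, 8 can only go here (every other open cell in that row sees an 8).
D1 = 7: row 1 has {1,2,3,5,6,9}; col 4 has {1,2,3,4,8,9}; box has {1,2,3,5,6,8,9} → only 7 remains.
E3 = 4: row 3 has {1,2,3,5,6,8,9}; col 5 has {2,3,5,6,8,9}; box has {1,2,3,5,6,7,8,9} → only 4 remains.
D7 = 6: row 7 has {2,3,5}; col 4 has {1,2,3,4,7,8,9}; box has {2,3,9} → only 6 remains.
D8 = 5: row 8 has {2,3}; col 4 has {1,2,3,4,6,7,8,9}; box has {2,3,6,9} → only 5 remains.
A3 = 7: row 3 has {1,2,3,4,5,6,8,9}; col 1 has {1,2,3,5,6,8,9}; box has {1,2,3,5,6,9} → only 7 remains.
A8 = 4: row 8 has {2,3,5}; col 1 has {1,2,3,5,6,7,8,9}; box has {1,2,3,5} → only 4 remains.
F8 = 8: row 8 has {2,3,4,5}; col 6 has {1,2,3,5,6,7,9}; box has {2,3,5,6,9} → only 8 remains.
G8 = 9: row 8 has {2,3,4,5,8}; col 7 has {1,2,3,4,5,6,7}; box has {2,3,5,7} → only 9 remains.
B9 = 8: row 9 has {1,2,3,5,7,9}; col 2 has {1,2,3,5,6,9}; box has {1,2,3,4,5} → only 8 remains.
C9 = 6: row 9 has {1,2,3,5,7,8,9}; col 3 has {1,2,3,5}; box has {1,2,3,4,5,8} → only 6 remains.
J9 = 4: row 9 has {1,2,3,5,6,7,8,9}; col 9 has {2,3,5,7,8,9}; box has {2,3,5,7,9} → only 4 remains.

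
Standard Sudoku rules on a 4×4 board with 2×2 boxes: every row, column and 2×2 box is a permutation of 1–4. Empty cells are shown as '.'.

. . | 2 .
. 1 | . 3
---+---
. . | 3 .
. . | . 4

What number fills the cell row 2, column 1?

row 1, column 4 = 1: row 1 has {2}; col 4 has {3,4}; box has {2,3} → only 1 remains.
row 2, column 3 = 4: row 2 has {1,3}; col 3 has {2,3}; box has {1,2,3} → only 4 remains.
row 3, column 4 = 2: row 3 has {3}; col 4 has {1,3,4}; box has {3,4} → only 2 remains.
row 4, column 3 = 1: row 4 has {4}; col 3 has {2,3,4}; box has {2,3,4} → only 1 remains.
row 2, column 1 = 2: row 2 has {1,3,4}; col 1 has {}; box has {1} → only 2 remains.

2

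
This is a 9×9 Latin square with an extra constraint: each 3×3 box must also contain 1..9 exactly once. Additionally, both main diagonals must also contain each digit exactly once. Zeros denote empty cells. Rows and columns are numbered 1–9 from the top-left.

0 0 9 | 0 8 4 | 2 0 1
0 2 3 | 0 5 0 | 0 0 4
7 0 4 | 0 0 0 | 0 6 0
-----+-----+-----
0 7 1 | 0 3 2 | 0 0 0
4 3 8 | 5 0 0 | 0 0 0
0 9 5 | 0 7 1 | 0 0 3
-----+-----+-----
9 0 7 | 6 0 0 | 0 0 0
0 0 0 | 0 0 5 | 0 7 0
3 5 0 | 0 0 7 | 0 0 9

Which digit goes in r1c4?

7

r1c2 = 6: row 1 has {1,2,4,8,9}; col 2 has {2,3,5,7,9}; box has {2,3,4,7,9} → only 6 remains.
r4c1 = 6: row 4 has {1,2,3,7}; col 1 has {3,4,7,9}; box has {1,3,4,5,7,8,9} → only 6 remains.
r4c4 = 8: row 4 has {1,2,3,6,7}; col 4 has {5,6}; box has {1,2,3,5,7}; main diagonal has {1,2,4,7,9} → only 8 remains.
r4c9 = 5: row 4 has {1,2,3,6,7,8}; col 9 has {1,3,4,9}; box has {3} → only 5 remains.
r5c5 = 6: row 5 has {3,4,5,8}; col 5 has {3,5,7,8}; box has {1,2,3,5,7,8}; main diagonal has {1,2,4,7,8,9}; anti-diagonal has {1,2,3,7} → only 6 remains.
r5c6 = 9: row 5 has {3,4,5,6,8}; col 6 has {1,2,4,5,7}; box has {1,2,3,5,6,7,8} → only 9 remains.
r6c1 = 2: row 6 has {1,3,5,7,9}; col 1 has {3,4,6,7,9}; box has {1,3,4,5,6,7,8,9} → only 2 remains.
r6c4 = 4: row 6 has {1,2,3,5,7,9}; col 4 has {5,6,8}; box has {1,2,3,5,6,7,8,9}; anti-diagonal has {1,2,3,6,7} → only 4 remains.
r6c8 = 8: row 6 has {1,2,3,4,5,7,9}; col 8 has {6,7}; box has {3,5} → only 8 remains.
r8c2 = 8: row 8 has {5,7}; col 2 has {2,3,5,6,7,9}; box has {3,5,7,9}; anti-diagonal has {1,2,3,4,6,7} → only 8 remains.
r1c1 = 5: row 1 has {1,2,4,6,8,9}; col 1 has {2,3,4,6,7,9}; box has {2,3,4,6,7,9}; main diagonal has {1,2,4,6,7,8,9} → only 5 remains.
r1c8 = 3: row 1 has {1,2,4,5,6,8,9}; col 8 has {6,7,8}; box has {1,2,4,6} → only 3 remains.
r2c6 = 6: row 2 has {2,3,4,5}; col 6 has {1,2,4,5,7,9}; box has {4,5,8} → only 6 remains.
r2c8 = 9: row 2 has {2,3,4,5,6}; col 8 has {3,6,7,8}; box has {1,2,3,4,6}; anti-diagonal has {1,2,3,4,6,7,8} → only 9 remains.
r3c2 = 1: row 3 has {4,6,7}; col 2 has {2,3,5,6,7,8,9}; box has {2,3,4,5,6,7,9} → only 1 remains.
r3c6 = 3: row 3 has {1,4,6,7}; col 6 has {1,2,4,5,6,7,9}; box has {4,5,6,8} → only 3 remains.
r3c7 = 5: row 3 has {1,3,4,6,7}; col 7 has {2}; box has {1,2,3,4,6,9}; anti-diagonal has {1,2,3,4,6,7,8,9} → only 5 remains.
r3c9 = 8: row 3 has {1,3,4,5,6,7}; col 9 has {1,3,4,5,9}; box has {1,2,3,4,5,6,9} → only 8 remains.
r4c8 = 4: row 4 has {1,2,3,5,6,7,8}; col 8 has {3,6,7,8,9}; box has {3,5,8} → only 4 remains.
r6c7 = 6: row 6 has {1,2,3,4,5,7,8,9}; col 7 has {2,5}; box has {3,4,5,8} → only 6 remains.
r7c2 = 4: row 7 has {6,7,9}; col 2 has {1,2,3,5,6,7,8,9}; box has {3,5,7,8,9} → only 4 remains.
r7c6 = 8: row 7 has {4,6,7,9}; col 6 has {1,2,3,4,5,6,7,9}; box has {5,6,7} → only 8 remains.
r7c7 = 3: row 7 has {4,6,7,8,9}; col 7 has {2,5,6}; box has {7,9}; main diagonal has {1,2,4,5,6,7,8,9} → only 3 remains.
r7c9 = 2: row 7 has {3,4,6,7,8,9}; col 9 has {1,3,4,5,8,9}; box has {3,7,9} → only 2 remains.
r8c1 = 1: row 8 has {5,7,8}; col 1 has {2,3,4,5,6,7,9}; box has {3,4,5,7,8,9} → only 1 remains.
r8c7 = 4: row 8 has {1,5,7,8}; col 7 has {2,3,5,6}; box has {2,3,7,9} → only 4 remains.
r8c9 = 6: row 8 has {1,4,5,7,8}; col 9 has {1,2,3,4,5,8,9}; box has {2,3,4,7,9} → only 6 remains.
r9c8 = 1: row 9 has {3,5,7,9}; col 8 has {3,4,6,7,8,9}; box has {2,3,4,6,7,9} → only 1 remains.
r1c4 = 7: row 1 has {1,2,3,4,5,6,8,9}; col 4 has {4,5,6,8}; box has {3,4,5,6,8} → only 7 remains.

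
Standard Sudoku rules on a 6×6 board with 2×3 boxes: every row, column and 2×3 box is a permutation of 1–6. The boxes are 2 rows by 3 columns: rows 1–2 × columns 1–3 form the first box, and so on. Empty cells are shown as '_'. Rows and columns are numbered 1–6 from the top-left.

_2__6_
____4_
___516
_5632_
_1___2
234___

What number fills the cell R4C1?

1

R1C4 = 1 (sole candidate).
R2C2 = 6 (sole candidate).
R2C4 = 2 (sole candidate).
R3C2 = 4 (sole candidate).
R4C1 = 1: row 4 has {2,3,5,6}; col 1 has {2}; box has {4,5,6} → only 1 remains.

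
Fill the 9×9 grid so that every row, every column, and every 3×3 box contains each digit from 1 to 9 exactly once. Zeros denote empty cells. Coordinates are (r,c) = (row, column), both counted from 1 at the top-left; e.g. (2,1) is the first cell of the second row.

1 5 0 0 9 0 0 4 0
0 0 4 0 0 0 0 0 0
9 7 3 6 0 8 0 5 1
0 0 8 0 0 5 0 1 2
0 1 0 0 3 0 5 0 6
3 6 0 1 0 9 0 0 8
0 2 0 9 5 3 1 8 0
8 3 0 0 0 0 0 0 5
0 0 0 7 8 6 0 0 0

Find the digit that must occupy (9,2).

4

(2,2) = 8: row 2 has {4}; col 2 has {1,2,3,5,6,7}; box has {1,3,4,5,7,9} → only 8 remains.
(3,7) = 2: row 3 has {1,3,5,6,7,8,9}; col 7 has {1,5}; box has {1,4,5} → only 2 remains.
(4,4) = 4: row 4 has {1,2,5,8}; col 4 has {1,6,7,9}; box has {1,3,5,9} → only 4 remains.
(6,8) = 7: row 6 has {1,3,6,8,9}; col 8 has {1,4,5,8}; box has {1,2,5,6,8} → only 7 remains.
(8,4) = 2: row 8 has {3,5,8}; col 4 has {1,4,6,7,9}; box has {3,5,6,7,8,9} → only 2 remains.
(1,4) = 3: row 1 has {1,4,5,9}; col 4 has {1,2,4,6,7,9}; box has {6,8,9} → only 3 remains.
(1,9) = 7: row 1 has {1,3,4,5,9}; col 9 has {1,2,5,6,8}; box has {1,2,4,5} → only 7 remains.
(2,4) = 5: row 2 has {4,8}; col 4 has {1,2,3,4,6,7,9}; box has {3,6,8,9} → only 5 remains.
(3,5) = 4: row 3 has {1,2,3,5,6,7,8,9}; col 5 has {3,5,8,9}; box has {3,5,6,8,9} → only 4 remains.
(4,1) = 7: row 4 has {1,2,4,5,8}; col 1 has {1,3,8,9}; box has {1,3,6,8} → only 7 remains.
(4,2) = 9: row 4 has {1,2,4,5,7,8}; col 2 has {1,2,3,5,6,7,8}; box has {1,3,6,7,8} → only 9 remains.
(4,5) = 6: row 4 has {1,2,4,5,7,8,9}; col 5 has {3,4,5,8,9}; box has {1,3,4,5,9} → only 6 remains.
(4,7) = 3: row 4 has {1,2,4,5,6,7,8,9}; col 7 has {1,2,5}; box has {1,2,5,6,7,8} → only 3 remains.
(5,3) = 2: row 5 has {1,3,5,6}; col 3 has {3,4,8}; box has {1,3,6,7,8,9} → only 2 remains.
(5,4) = 8: row 5 has {1,2,3,5,6}; col 4 has {1,2,3,4,5,6,7,9}; box has {1,3,4,5,6,9} → only 8 remains.
(5,6) = 7: row 5 has {1,2,3,5,6,8}; col 6 has {3,5,6,8,9}; box has {1,3,4,5,6,8,9} → only 7 remains.
(5,8) = 9: row 5 has {1,2,3,5,6,7,8}; col 8 has {1,4,5,7,8}; box has {1,2,3,5,6,7,8} → only 9 remains.
(6,3) = 5: row 6 has {1,3,6,7,8,9}; col 3 has {2,3,4,8}; box has {1,2,3,6,7,8,9} → only 5 remains.
(6,5) = 2: row 6 has {1,3,5,6,7,8,9}; col 5 has {3,4,5,6,8,9}; box has {1,3,4,5,6,7,8,9} → only 2 remains.
(6,7) = 4: row 6 has {1,2,3,5,6,7,8,9}; col 7 has {1,2,3,5}; box has {1,2,3,5,6,7,8,9} → only 4 remains.
(7,9) = 4: row 7 has {1,2,3,5,8,9}; col 9 has {1,2,5,6,7,8}; box has {1,5,8} → only 4 remains.
(8,5) = 1: row 8 has {2,3,5,8}; col 5 has {2,3,4,5,6,8,9}; box has {2,3,5,6,7,8,9} → only 1 remains.
(8,6) = 4: row 8 has {1,2,3,5,8}; col 6 has {3,5,6,7,8,9}; box has {1,2,3,5,6,7,8,9} → only 4 remains.
(8,8) = 6: row 8 has {1,2,3,4,5,8}; col 8 has {1,4,5,7,8,9}; box has {1,4,5,8} → only 6 remains.
(9,2) = 4: row 9 has {6,7,8}; col 2 has {1,2,3,5,6,7,8,9}; box has {2,3,8} → only 4 remains.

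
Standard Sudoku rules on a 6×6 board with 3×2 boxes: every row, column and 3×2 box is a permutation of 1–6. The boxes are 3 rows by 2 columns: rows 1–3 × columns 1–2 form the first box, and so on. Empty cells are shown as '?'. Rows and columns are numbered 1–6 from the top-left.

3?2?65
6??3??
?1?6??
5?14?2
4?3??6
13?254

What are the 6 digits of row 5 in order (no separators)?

423516

R1C2 = 4 (sole candidate).
R1C4 = 1 (sole candidate).
R2C6 = 1 (sole candidate).
R3C1 = 2 (sole candidate).
R3C6 = 3 (sole candidate).
R4C2 = 6 (sole candidate).
R4C5 = 3 (sole candidate).
R5C2 = 2: row 5 has {3,4,6}; col 2 has {1,3,4,6}; box has {1,3,4,5,6} → only 2 remains.
R5C4 = 5: row 5 has {2,3,4,6}; col 4 has {1,2,3,4,6}; box has {1,2,3,4} → only 5 remains.
R5C5 = 1: row 5 has {2,3,4,5,6}; col 5 has {3,5,6}; box has {2,3,4,5,6} → only 1 remains.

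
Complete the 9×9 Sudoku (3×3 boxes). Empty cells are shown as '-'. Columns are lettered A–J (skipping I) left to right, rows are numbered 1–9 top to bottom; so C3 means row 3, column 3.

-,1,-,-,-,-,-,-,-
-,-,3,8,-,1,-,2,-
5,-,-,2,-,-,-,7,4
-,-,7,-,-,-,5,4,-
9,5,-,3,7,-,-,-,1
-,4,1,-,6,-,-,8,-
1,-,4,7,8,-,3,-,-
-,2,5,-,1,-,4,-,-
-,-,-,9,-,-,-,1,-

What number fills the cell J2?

5

D4 = 1 (sole candidate).
H5 = 6 (sole candidate).
D6 = 5 (sole candidate).
D8 = 6 (sole candidate).
F8 = 3 (sole candidate).
H8 = 9 (sole candidate).
D1 = 4 (sole candidate).
G5 = 2 (sole candidate).
H7 = 5 (sole candidate).
H1 = 3 (sole candidate).
C5 = 8 (sole candidate).
F5 = 4 (sole candidate).
F7 = 2 (sole candidate).
J7 = 6 (sole candidate).
C9 = 6 (sole candidate).
F9 = 5 (sole candidate).
C3 = 9 (sole candidate).
E3 = 3 (sole candidate).
F3 = 6 (sole candidate).
F6 = 9 (sole candidate).
G6 = 7 (sole candidate).
J6 = 3 (sole candidate).
B7 = 9 (sole candidate).
E9 = 4 (sole candidate).
G9 = 8 (sole candidate).
C1 = 2 (sole candidate).
F1 = 7 (sole candidate).
B3 = 8 (sole candidate).
G3 = 1 (sole candidate).
E4 = 2 (sole candidate).
F4 = 8 (sole candidate).
J4 = 9 (sole candidate).
A6 = 2 (sole candidate).
J8 = 7 (sole candidate).
J9 = 2 (sole candidate).
A1 = 6 (sole candidate).
G1 = 9 (sole candidate).
B2 = 7 (sole candidate).
G2 = 6 (sole candidate).
J2 = 5: row 2 has {1,2,3,6,7,8}; col 9 has {1,2,3,4,6,7,9}; box has {1,2,3,4,6,7,9} → only 5 remains.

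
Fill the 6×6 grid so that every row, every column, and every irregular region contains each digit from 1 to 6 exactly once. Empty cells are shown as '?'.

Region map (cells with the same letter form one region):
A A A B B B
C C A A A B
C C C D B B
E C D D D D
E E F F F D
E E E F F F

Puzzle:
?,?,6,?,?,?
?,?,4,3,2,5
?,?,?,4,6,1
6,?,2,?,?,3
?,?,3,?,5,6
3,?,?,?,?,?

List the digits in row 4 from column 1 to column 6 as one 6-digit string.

R1C4 = 2: row 1 has {6}; col 4 has {3,4}; region has {1,5,6} → only 2 remains.
R1C6 = 4: row 1 has {2,6}; col 6 has {1,3,5,6}; region has {1,2,5,6} → only 4 remains.
R2C1 = 1: row 2 has {2,3,4,5}; col 1 has {3,6}; region has {} → only 1 remains.
R2C2 = 6: row 2 has {1,2,3,4,5}; col 2 has {}; region has {1} → only 6 remains.
R3C3 = 5: row 3 has {1,4,6}; col 3 has {2,3,4,6}; region has {1,6} → only 5 remains.
R4C2 = 4: row 4 has {2,3,6}; col 2 has {6}; region has {1,5,6} → only 4 remains.
R4C5 = 1: row 4 has {2,3,4,6}; col 5 has {2,5,6}; region has {2,3,4,6} → only 1 remains.
R5C4 = 1: row 5 has {3,5,6}; col 4 has {2,3,4}; region has {3,5} → only 1 remains.
R6C3 = 1: row 6 has {3}; col 3 has {2,3,4,5,6}; region has {3,6} → only 1 remains.
R6C4 = 6: row 6 has {1,3}; col 4 has {1,2,3,4}; region has {1,3,5} → only 6 remains.
R6C5 = 4: row 6 has {1,3,6}; col 5 has {1,2,5,6}; region has {1,3,5,6} → only 4 remains.
R6C6 = 2: row 6 has {1,3,4,6}; col 6 has {1,3,4,5,6}; region has {1,3,4,5,6} → only 2 remains.
R1C1 = 5: row 1 has {2,4,6}; col 1 has {1,3,6}; region has {2,3,4,6} → only 5 remains.
R1C2 = 1: row 1 has {2,4,5,6}; col 2 has {4,6}; region has {2,3,4,5,6} → only 1 remains.
R1C5 = 3: row 1 has {1,2,4,5,6}; col 5 has {1,2,4,5,6}; region has {1,2,4,5,6} → only 3 remains.
R3C1 = 2: row 3 has {1,4,5,6}; col 1 has {1,3,5,6}; region has {1,4,5,6} → only 2 remains.
R3C2 = 3: row 3 has {1,2,4,5,6}; col 2 has {1,4,6}; region has {1,2,4,5,6} → only 3 remains.
R4C4 = 5: row 4 has {1,2,3,4,6}; col 4 has {1,2,3,4,6}; region has {1,2,3,4,6} → only 5 remains.

642513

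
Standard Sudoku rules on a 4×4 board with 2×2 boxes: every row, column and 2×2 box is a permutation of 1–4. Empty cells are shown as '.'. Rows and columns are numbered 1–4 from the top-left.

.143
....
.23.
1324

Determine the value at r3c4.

r1c1 = 2: row 1 has {1,3,4}; col 1 has {1}; box has {1} → only 2 remains.
r2c2 = 4: row 2 has {}; col 2 has {1,2,3}; box has {1,2} → only 4 remains.
r2c3 = 1: row 2 has {4}; col 3 has {2,3,4}; box has {3,4} → only 1 remains.
r2c4 = 2: row 2 has {1,4}; col 4 has {3,4}; box has {1,3,4} → only 2 remains.
r3c1 = 4: row 3 has {2,3}; col 1 has {1,2}; box has {1,2,3} → only 4 remains.
r3c4 = 1: row 3 has {2,3,4}; col 4 has {2,3,4}; box has {2,3,4} → only 1 remains.

1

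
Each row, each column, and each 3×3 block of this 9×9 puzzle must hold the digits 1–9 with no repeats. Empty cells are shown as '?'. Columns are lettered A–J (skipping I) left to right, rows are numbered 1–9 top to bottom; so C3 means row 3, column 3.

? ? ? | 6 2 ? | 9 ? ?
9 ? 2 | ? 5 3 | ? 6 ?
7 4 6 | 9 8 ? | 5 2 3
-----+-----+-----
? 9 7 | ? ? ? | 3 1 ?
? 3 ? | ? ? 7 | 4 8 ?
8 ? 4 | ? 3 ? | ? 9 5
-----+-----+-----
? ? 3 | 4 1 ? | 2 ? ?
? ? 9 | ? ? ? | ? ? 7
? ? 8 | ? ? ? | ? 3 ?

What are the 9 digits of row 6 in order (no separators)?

F3 = 1 (sole candidate).
H7 = 5 (sole candidate).
E8 = 6 (sole candidate).
H8 = 4 (sole candidate).
F1 = 4 (sole candidate).
H1 = 7 (sole candidate).
D2 = 7 (sole candidate).
E4 = 4 (sole candidate).
E5 = 9 (sole candidate).
A7 = 6 (sole candidate).
B7 = 7 (sole candidate).
E9 = 7 (sole candidate).
A1 = 3 (hidden single in row 1).
J2 = 4 (hidden single in row 2).
J5 = 6 (hidden single in row 5).
J4 = 2 (sole candidate).
G6 = 7: row 6 has {3,4,5,8,9}; col 7 has {2,3,4,5,9}; box has {1,2,3,4,5,6,8,9} → only 7 remains.
A4 = 5 (sole candidate).
D4 = 8 (sole candidate).
F4 = 6 (sole candidate).
C5 = 1 (sole candidate).
F6 = 2: row 6 has {3,4,5,7,8,9}; col 6 has {1,3,4,6,7}; box has {3,4,6,7,8,9} → only 2 remains.
C1 = 5 (sole candidate).
A5 = 2 (sole candidate).
D5 = 5 (sole candidate).
B6 = 6: row 6 has {2,3,4,5,7,8,9}; col 2 has {3,4,7,9}; box has {1,2,3,4,5,7,8,9} → only 6 remains.
D6 = 1: row 6 has {2,3,4,5,6,7,8,9}; col 4 has {4,5,6,7,8,9}; box has {2,3,4,5,6,7,8,9} → only 1 remains.

864132795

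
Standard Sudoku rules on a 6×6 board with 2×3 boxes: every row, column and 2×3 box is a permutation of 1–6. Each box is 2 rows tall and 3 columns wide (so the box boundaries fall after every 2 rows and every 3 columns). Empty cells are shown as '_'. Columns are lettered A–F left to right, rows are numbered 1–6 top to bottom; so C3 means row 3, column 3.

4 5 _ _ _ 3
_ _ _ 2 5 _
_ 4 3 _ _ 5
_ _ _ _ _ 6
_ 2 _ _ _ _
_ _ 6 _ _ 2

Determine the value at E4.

3

C2 = 1 (sole candidate).
F2 = 4 (sole candidate).
D3 = 1 (sole candidate).
E3 = 2 (sole candidate).
B4 = 1 (sole candidate).
F5 = 1 (sole candidate).
B6 = 3 (sole candidate).
E6 = 4 (sole candidate).
C1 = 2 (sole candidate).
D1 = 6 (sole candidate).
E1 = 1 (sole candidate).
B2 = 6 (sole candidate).
A3 = 6 (sole candidate).
C4 = 5 (sole candidate).
E4 = 3: row 4 has {1,5,6}; col 5 has {1,2,4,5}; box has {1,2,5,6} → only 3 remains.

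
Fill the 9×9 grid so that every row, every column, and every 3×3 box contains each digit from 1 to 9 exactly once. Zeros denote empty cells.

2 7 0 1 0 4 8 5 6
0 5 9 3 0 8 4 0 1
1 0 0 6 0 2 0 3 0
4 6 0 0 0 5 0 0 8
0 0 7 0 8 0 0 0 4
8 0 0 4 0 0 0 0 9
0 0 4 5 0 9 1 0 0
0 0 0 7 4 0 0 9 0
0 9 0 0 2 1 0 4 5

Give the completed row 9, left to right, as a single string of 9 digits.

R1C3 = 3 (sole candidate).
R1C5 = 9 (sole candidate).
R2C1 = 6 (sole candidate).
R2C5 = 7 (sole candidate).
R2C8 = 2 (sole candidate).
R3C3 = 8 (sole candidate).
R3C5 = 5 (sole candidate).
R3C9 = 7 (sole candidate).
R9C3 = 6: row 9 has {1,2,4,5,9}; col 3 has {3,4,7,8,9}; box has {4,9} → only 6 remains.
R9C4 = 8: row 9 has {1,2,4,5,6,9}; col 4 has {1,3,4,5,6,7}; box has {1,2,4,5,7,9} → only 8 remains.
R3C2 = 4 (sole candidate).
R3C7 = 9 (sole candidate).
R4C4 = 9 (hidden single in row 4).
R5C4 = 2 (sole candidate).
R5C1 = 9 (hidden single in row 5).
R5C7 = 5 (hidden single in row 5).
R6C3 = 5 (hidden single in row 6).
R8C1 = 5 (hidden single in row 8).
R8C2 = 8 (hidden single in row 8).
R7C8 = 8 (hidden single in row 7).
R7C5 = 6 (hidden single in row 7).
R7C1 = 7 (hidden single in row 7).
R8C6 = 3 (sole candidate).
R8C9 = 2 (sole candidate).
R9C1 = 3: row 9 has {1,2,4,5,6,8,9}; col 1 has {1,2,4,5,6,7,8,9}; box has {4,5,6,7,8,9} → only 3 remains.
R9C7 = 7: row 9 has {1,2,3,4,5,6,8,9}; col 7 has {1,4,5,8,9}; box has {1,2,4,5,8,9} → only 7 remains.

396821745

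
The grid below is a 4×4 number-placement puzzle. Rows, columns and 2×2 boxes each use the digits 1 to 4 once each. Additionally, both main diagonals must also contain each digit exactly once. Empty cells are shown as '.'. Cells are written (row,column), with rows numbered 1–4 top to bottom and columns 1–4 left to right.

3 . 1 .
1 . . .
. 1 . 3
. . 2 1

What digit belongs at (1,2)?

(3,3) = 4: row 3 has {1,3}; col 3 has {1,2}; box has {1,2,3}; main diagonal has {1,3} → only 4 remains.
(4,1) = 4: row 4 has {1,2}; col 1 has {1,3}; box has {1}; anti-diagonal has {1} → only 4 remains.
(4,2) = 3: row 4 has {1,2,4}; col 2 has {1}; box has {1,4} → only 3 remains.
(1,4) = 2: row 1 has {1,3}; col 4 has {1,3}; box has {1}; anti-diagonal has {1,4} → only 2 remains.
(2,2) = 2: row 2 has {1}; col 2 has {1,3}; box has {1,3}; main diagonal has {1,3,4} → only 2 remains.
(2,3) = 3: row 2 has {1,2}; col 3 has {1,2,4}; box has {1,2}; anti-diagonal has {1,2,4} → only 3 remains.
(2,4) = 4: row 2 has {1,2,3}; col 4 has {1,2,3}; box has {1,2,3} → only 4 remains.
(3,1) = 2: row 3 has {1,3,4}; col 1 has {1,3,4}; box has {1,3,4} → only 2 remains.
(1,2) = 4: row 1 has {1,2,3}; col 2 has {1,2,3}; box has {1,2,3} → only 4 remains.

4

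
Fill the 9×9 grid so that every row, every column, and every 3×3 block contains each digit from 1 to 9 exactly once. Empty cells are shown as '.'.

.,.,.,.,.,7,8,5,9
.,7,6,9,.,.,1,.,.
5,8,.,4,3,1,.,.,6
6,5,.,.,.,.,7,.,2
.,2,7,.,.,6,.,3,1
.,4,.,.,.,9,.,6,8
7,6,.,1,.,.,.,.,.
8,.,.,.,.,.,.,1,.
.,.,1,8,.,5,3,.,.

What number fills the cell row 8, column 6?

2

row 3, column 7 = 2 (sole candidate).
row 3, column 8 = 7 (sole candidate).
row 4, column 4 = 3 (sole candidate).
row 5, column 1 = 9 (sole candidate).
row 5, column 4 = 5 (sole candidate).
row 5, column 7 = 4 (sole candidate).
row 6, column 3 = 3 (sole candidate).
row 6, column 7 = 5 (sole candidate).
row 7, column 7 = 9 (sole candidate).
row 8, column 7 = 6 (sole candidate).
row 9, column 2 = 9 (sole candidate).
row 2, column 8 = 4 (sole candidate).
row 2, column 9 = 3 (sole candidate).
row 3, column 3 = 9 (sole candidate).
row 4, column 3 = 8 (sole candidate).
row 4, column 6 = 4 (sole candidate).
row 4, column 8 = 9 (sole candidate).
row 5, column 5 = 8 (sole candidate).
row 6, column 1 = 1 (sole candidate).
row 8, column 2 = 3 (sole candidate).
row 8, column 6 = 2: row 8 has {1,3,6,8}; col 6 has {1,4,5,6,7,9}; box has {1,5,8} → only 2 remains.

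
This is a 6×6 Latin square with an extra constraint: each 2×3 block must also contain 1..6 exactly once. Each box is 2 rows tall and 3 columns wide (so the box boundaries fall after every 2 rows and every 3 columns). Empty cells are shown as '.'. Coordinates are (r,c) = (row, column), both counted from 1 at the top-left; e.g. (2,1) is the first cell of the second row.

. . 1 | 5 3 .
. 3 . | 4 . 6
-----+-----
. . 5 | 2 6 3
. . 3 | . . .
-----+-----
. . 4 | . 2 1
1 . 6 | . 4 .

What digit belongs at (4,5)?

(1,6) = 2: row 1 has {1,3,5}; col 6 has {1,3,6}; box has {3,4,5,6} → only 2 remains.
(2,3) = 2: row 2 has {3,4,6}; col 3 has {1,3,4,5,6}; box has {1,3} → only 2 remains.
(2,5) = 1: row 2 has {2,3,4,6}; col 5 has {2,3,4,6}; box has {2,3,4,5,6} → only 1 remains.
(3,1) = 4: row 3 has {2,3,5,6}; col 1 has {1}; box has {3,5} → only 4 remains.
(3,2) = 1: row 3 has {2,3,4,5,6}; col 2 has {3}; box has {3,4,5} → only 1 remains.
(4,4) = 1: row 4 has {3}; col 4 has {2,4,5}; box has {2,3,6} → only 1 remains.
(4,5) = 5: row 4 has {1,3}; col 5 has {1,2,3,4,6}; box has {1,2,3,6} → only 5 remains.

5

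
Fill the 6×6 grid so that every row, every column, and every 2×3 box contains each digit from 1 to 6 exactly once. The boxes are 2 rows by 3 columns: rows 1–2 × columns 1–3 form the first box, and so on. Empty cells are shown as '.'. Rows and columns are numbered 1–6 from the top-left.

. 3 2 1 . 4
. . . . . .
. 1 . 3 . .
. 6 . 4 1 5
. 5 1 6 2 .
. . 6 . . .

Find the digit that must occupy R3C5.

R2C2 = 4 (sole candidate).
R2C3 = 5 (sole candidate).
R2C4 = 2 (sole candidate).
R3C3 = 4 (sole candidate).
R3C5 = 6: row 3 has {1,3,4}; col 5 has {1,2}; box has {1,3,4,5} → only 6 remains.

6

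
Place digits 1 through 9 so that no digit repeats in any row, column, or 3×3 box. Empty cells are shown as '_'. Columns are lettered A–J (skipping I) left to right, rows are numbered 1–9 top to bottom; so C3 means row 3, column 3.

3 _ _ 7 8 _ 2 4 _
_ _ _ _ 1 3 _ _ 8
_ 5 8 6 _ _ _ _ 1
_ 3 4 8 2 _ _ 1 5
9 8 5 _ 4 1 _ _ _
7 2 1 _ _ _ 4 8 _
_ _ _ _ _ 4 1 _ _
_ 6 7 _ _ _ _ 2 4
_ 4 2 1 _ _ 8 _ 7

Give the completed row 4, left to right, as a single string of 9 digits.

E3 = 9: row 3 has {1,5,6,8}; col 5 has {1,2,4,8}; box has {1,3,6,7,8} → only 9 remains.
F3 = 2: row 3 has {1,5,6,8,9}; col 6 has {1,3,4}; box has {1,3,6,7,8,9} → only 2 remains.
A4 = 6: row 4 has {1,2,3,4,5,8}; col 1 has {3,7,9}; box has {1,2,3,4,5,7,8,9} → only 6 remains.
D5 = 3: row 5 has {1,4,5,8,9}; col 4 has {1,6,7,8}; box has {1,2,4,8} → only 3 remains.
B7 = 9: row 7 has {1,4}; col 2 has {2,3,4,5,6,8}; box has {2,4,6,7} → only 9 remains.
C7 = 3: row 7 has {1,4,9}; col 3 has {1,2,4,5,7,8}; box has {2,4,6,7,9} → only 3 remains.
J7 = 6: row 7 has {1,3,4,9}; col 9 has {1,4,5,7,8}; box has {1,2,4,7,8} → only 6 remains.
A9 = 5: row 9 has {1,2,4,7,8}; col 1 has {3,6,7,9}; box has {2,3,4,6,7,9} → only 5 remains.
B1 = 1: row 1 has {2,3,4,7,8}; col 2 has {2,3,4,5,6,8,9}; box has {3,5,8} → only 1 remains.
F1 = 5: row 1 has {1,2,3,4,7,8}; col 6 has {1,2,3,4}; box has {1,2,3,6,7,8,9} → only 5 remains.
J1 = 9: row 1 has {1,2,3,4,5,7,8}; col 9 has {1,4,5,6,7,8}; box has {1,2,4,8} → only 9 remains.
B2 = 7: row 2 has {1,3,8}; col 2 has {1,2,3,4,5,6,8,9}; box has {1,3,5,8} → only 7 remains.
D2 = 4: row 2 has {1,3,7,8}; col 4 has {1,3,6,7,8}; box has {1,2,3,5,6,7,8,9} → only 4 remains.
A3 = 4: row 3 has {1,2,5,6,8,9}; col 1 has {3,5,6,7,9}; box has {1,3,5,7,8} → only 4 remains.
J5 = 2: row 5 has {1,3,4,5,8,9}; col 9 has {1,4,5,6,7,8,9}; box has {1,4,5,8} → only 2 remains.
J6 = 3: row 6 has {1,2,4,7,8}; col 9 has {1,2,4,5,6,7,8,9}; box has {1,2,4,5,8} → only 3 remains.
A7 = 8: row 7 has {1,3,4,6,9}; col 1 has {3,4,5,6,7,9}; box has {2,3,4,5,6,7,9} → only 8 remains.
H7 = 5: row 7 has {1,3,4,6,8,9}; col 8 has {1,2,4,8}; box has {1,2,4,6,7,8} → only 5 remains.
A8 = 1: row 8 has {2,4,6,7}; col 1 has {3,4,5,6,7,8,9}; box has {2,3,4,5,6,7,8,9} → only 1 remains.
C1 = 6: row 1 has {1,2,3,4,5,7,8,9}; col 3 has {1,2,3,4,5,7,8}; box has {1,3,4,5,7,8} → only 6 remains.
A2 = 2: row 2 has {1,3,4,7,8}; col 1 has {1,3,4,5,6,7,8,9}; box has {1,3,4,5,6,7,8} → only 2 remains.
C2 = 9: row 2 has {1,2,3,4,7,8}; col 3 has {1,2,3,4,5,6,7,8}; box has {1,2,3,4,5,6,7,8} → only 9 remains.
H2 = 6: row 2 has {1,2,3,4,7,8,9}; col 8 has {1,2,4,5,8}; box has {1,2,4,8,9} → only 6 remains.
H5 = 7: row 5 has {1,2,3,4,5,8,9}; col 8 has {1,2,4,5,6,8}; box has {1,2,3,4,5,8} → only 7 remains.
D7 = 2: row 7 has {1,3,4,5,6,8,9}; col 4 has {1,3,4,6,7,8}; box has {1,4} → only 2 remains.
E7 = 7: row 7 has {1,2,3,4,5,6,8,9}; col 5 has {1,2,4,8,9}; box has {1,2,4} → only 7 remains.
G2 = 5: row 2 has {1,2,3,4,6,7,8,9}; col 7 has {1,2,4,8}; box has {1,2,4,6,8,9} → only 5 remains.
H3 = 3: row 3 has {1,2,4,5,6,8,9}; col 8 has {1,2,4,5,6,7,8}; box has {1,2,4,5,6,8,9} → only 3 remains.
G4 = 9: row 4 has {1,2,3,4,5,6,8}; col 7 has {1,2,4,5,8}; box has {1,2,3,4,5,7,8} → only 9 remains.
G5 = 6: row 5 has {1,2,3,4,5,7,8,9}; col 7 has {1,2,4,5,8,9}; box has {1,2,3,4,5,7,8,9} → only 6 remains.
G8 = 3: row 8 has {1,2,4,6,7}; col 7 has {1,2,4,5,6,8,9}; box has {1,2,4,5,6,7,8} → only 3 remains.
H9 = 9: row 9 has {1,2,4,5,7,8}; col 8 has {1,2,3,4,5,6,7,8}; box has {1,2,3,4,5,6,7,8} → only 9 remains.
G3 = 7: row 3 has {1,2,3,4,5,6,8,9}; col 7 has {1,2,3,4,5,6,8,9}; box has {1,2,3,4,5,6,8,9} → only 7 remains.
F4 = 7: row 4 has {1,2,3,4,5,6,8,9}; col 6 has {1,2,3,4,5}; box has {1,2,3,4,8} → only 7 remains.

634827915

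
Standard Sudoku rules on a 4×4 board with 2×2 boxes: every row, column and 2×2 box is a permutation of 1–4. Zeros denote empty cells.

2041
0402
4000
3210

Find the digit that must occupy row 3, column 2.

row 1, column 2 = 3 (sole candidate).
row 2, column 1 = 1 (sole candidate).
row 2, column 3 = 3 (sole candidate).
row 3, column 2 = 1: row 3 has {4}; col 2 has {2,3,4}; box has {2,3,4} → only 1 remains.

1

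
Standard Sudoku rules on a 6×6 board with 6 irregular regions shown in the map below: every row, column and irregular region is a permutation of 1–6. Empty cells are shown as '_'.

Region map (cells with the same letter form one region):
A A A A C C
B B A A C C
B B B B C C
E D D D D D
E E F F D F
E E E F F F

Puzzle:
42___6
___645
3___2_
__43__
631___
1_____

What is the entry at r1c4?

r2c1 = 2: row 2 has {4,5,6}; col 1 has {1,3,4,6}; region has {3} → only 2 remains.
r2c2 = 1: row 2 has {2,4,5,6}; col 2 has {2,3}; region has {2,3} → only 1 remains.
r2c3 = 3: row 2 has {1,2,4,5,6}; col 3 has {1,4}; region has {2,4,6} → only 3 remains.
r3c6 = 1: row 3 has {2,3}; col 6 has {5,6}; region has {2,4,5,6} → only 1 remains.
r4c1 = 5: row 4 has {3,4}; col 1 has {1,2,3,4,6}; region has {1,3,6} → only 5 remains.
r4c2 = 6: row 4 has {3,4,5}; col 2 has {1,2,3}; region has {3,4} → only 6 remains.
r4c5 = 1: row 4 has {3,4,5,6}; col 5 has {2,4}; region has {3,4,6} → only 1 remains.
r4c6 = 2: row 4 has {1,3,4,5,6}; col 6 has {1,5,6}; region has {1,3,4,6} → only 2 remains.
r5c5 = 5: row 5 has {1,3,6}; col 5 has {1,2,4}; region has {1,2,3,4,6} → only 5 remains.
r5c6 = 4: row 5 has {1,3,5,6}; col 6 has {1,2,5,6}; region has {1} → only 4 remains.
r6c2 = 4: row 6 has {1}; col 2 has {1,2,3,6}; region has {1,3,5,6} → only 4 remains.
r6c3 = 2: row 6 has {1,4}; col 3 has {1,3,4}; region has {1,3,4,5,6} → only 2 remains.
r6c4 = 5: row 6 has {1,2,4}; col 4 has {3,6}; region has {1,4} → only 5 remains.
r6c6 = 3: row 6 has {1,2,4,5}; col 6 has {1,2,4,5,6}; region has {1,4,5} → only 3 remains.
r1c3 = 5: row 1 has {2,4,6}; col 3 has {1,2,3,4}; region has {2,3,4,6} → only 5 remains.
r1c4 = 1: row 1 has {2,4,5,6}; col 4 has {3,5,6}; region has {2,3,4,5,6} → only 1 remains.

1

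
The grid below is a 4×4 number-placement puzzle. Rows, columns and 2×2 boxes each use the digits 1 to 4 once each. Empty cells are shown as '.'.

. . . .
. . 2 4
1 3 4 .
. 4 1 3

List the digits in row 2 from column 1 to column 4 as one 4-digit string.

r1c3 = 3: row 1 has {}; col 3 has {1,2,4}; box has {2,4} → only 3 remains.
r1c4 = 1: row 1 has {3}; col 4 has {3,4}; box has {2,3,4} → only 1 remains.
r2c1 = 3: row 2 has {2,4}; col 1 has {1}; box has {} → only 3 remains.
r2c2 = 1: row 2 has {2,3,4}; col 2 has {3,4}; box has {3} → only 1 remains.

3124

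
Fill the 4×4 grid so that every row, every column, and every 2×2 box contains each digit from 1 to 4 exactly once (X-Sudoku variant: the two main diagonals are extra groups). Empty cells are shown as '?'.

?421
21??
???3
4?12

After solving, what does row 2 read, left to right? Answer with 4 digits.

2134

r1c1 = 3 (sole candidate).
r2c3 = 3: row 2 has {1,2}; col 3 has {1,2}; box has {1,2}; anti-diagonal has {1,4} → only 3 remains.
r2c4 = 4: row 2 has {1,2,3}; col 4 has {1,2,3}; box has {1,2,3} → only 4 remains.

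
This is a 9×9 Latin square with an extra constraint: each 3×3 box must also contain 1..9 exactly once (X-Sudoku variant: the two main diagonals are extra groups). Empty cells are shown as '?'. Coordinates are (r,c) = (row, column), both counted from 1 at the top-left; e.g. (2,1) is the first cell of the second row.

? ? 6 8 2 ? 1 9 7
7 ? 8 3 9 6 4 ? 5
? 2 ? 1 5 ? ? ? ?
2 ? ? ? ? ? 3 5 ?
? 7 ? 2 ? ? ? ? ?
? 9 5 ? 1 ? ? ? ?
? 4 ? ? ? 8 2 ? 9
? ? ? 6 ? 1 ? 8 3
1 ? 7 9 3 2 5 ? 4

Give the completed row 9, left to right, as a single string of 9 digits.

187932564

(1,6) = 4: row 1 has {1,2,6,7,8,9}; col 6 has {1,2,6,8}; box has {1,2,3,5,6,8,9} → only 4 remains.
(2,2) = 1: row 2 has {3,4,5,6,7,8,9}; col 2 has {2,4,7,9}; box has {2,6,7,8}; main diagonal has {2,4,8} → only 1 remains.
(2,8) = 2: row 2 has {1,3,4,5,6,7,8,9}; col 8 has {5,8,9}; box has {1,4,5,7,9}; anti-diagonal has {1,7} → only 2 remains.
(3,6) = 7: row 3 has {1,2,5}; col 6 has {1,2,4,6,8}; box has {1,2,3,4,5,6,8,9} → only 7 remains.
(4,4) = 7: row 4 has {2,3,5}; col 4 has {1,2,3,6,8,9}; box has {1,2}; main diagonal has {1,2,4,8} → only 7 remains.
(4,6) = 9: row 4 has {2,3,5,7}; col 6 has {1,2,4,6,7,8}; box has {1,2,7}; anti-diagonal has {1,2,7} → only 9 remains.
(5,5) = 6: row 5 has {2,7}; col 5 has {1,2,3,5,9}; box has {1,2,7,9}; main diagonal has {1,2,4,7,8}; anti-diagonal has {1,2,7,9} → only 6 remains.
(6,4) = 4: row 6 has {1,5,9}; col 4 has {1,2,3,6,7,8,9}; box has {1,2,6,7,9}; anti-diagonal has {1,2,6,7,9} → only 4 remains.
(6,6) = 3: row 6 has {1,4,5,9}; col 6 has {1,2,4,6,7,8,9}; box has {1,2,4,6,7,9}; main diagonal has {1,2,4,6,7,8} → only 3 remains.
(7,3) = 3: row 7 has {2,4,8,9}; col 3 has {5,6,7,8}; box has {1,4,7}; anti-diagonal has {1,2,4,6,7,9} → only 3 remains.
(7,4) = 5: row 7 has {2,3,4,8,9}; col 4 has {1,2,3,4,6,7,8,9}; box has {1,2,3,6,8,9} → only 5 remains.
(7,5) = 7: row 7 has {2,3,4,5,8,9}; col 5 has {1,2,3,5,6,9}; box has {1,2,3,5,6,8,9} → only 7 remains.
(8,2) = 5: row 8 has {1,3,6,8}; col 2 has {1,2,4,7,9}; box has {1,3,4,7}; anti-diagonal has {1,2,3,4,6,7,9} → only 5 remains.
(8,5) = 4: row 8 has {1,3,5,6,8}; col 5 has {1,2,3,5,6,7,9}; box has {1,2,3,5,6,7,8,9} → only 4 remains.
(8,7) = 7: row 8 has {1,3,4,5,6,8}; col 7 has {1,2,3,4,5}; box has {2,3,4,5,8,9} → only 7 remains.
(9,8) = 6: row 9 has {1,2,3,4,5,7,9}; col 8 has {2,5,8,9}; box has {2,3,4,5,7,8,9} → only 6 remains.
(1,1) = 5: row 1 has {1,2,4,6,7,8,9}; col 1 has {1,2,7}; box has {1,2,6,7,8}; main diagonal has {1,2,3,4,6,7,8} → only 5 remains.
(1,2) = 3: row 1 has {1,2,4,5,6,7,8,9}; col 2 has {1,2,4,5,7,9}; box has {1,2,5,6,7,8} → only 3 remains.
(3,3) = 9: row 3 has {1,2,5,7}; col 3 has {3,5,6,7,8}; box has {1,2,3,5,6,7,8}; main diagonal has {1,2,3,4,5,6,7,8} → only 9 remains.
(3,7) = 8: row 3 has {1,2,5,7,9}; col 7 has {1,2,3,4,5,7}; box has {1,2,4,5,7,9}; anti-diagonal has {1,2,3,4,5,6,7,9} → only 8 remains.
(3,8) = 3: row 3 has {1,2,5,7,8,9}; col 8 has {2,5,6,8,9}; box has {1,2,4,5,7,8,9} → only 3 remains.
(3,9) = 6: row 3 has {1,2,3,5,7,8,9}; col 9 has {3,4,5,7,9}; box has {1,2,3,4,5,7,8,9} → only 6 remains.
(4,5) = 8: row 4 has {2,3,5,7,9}; col 5 has {1,2,3,4,5,6,7,9}; box has {1,2,3,4,6,7,9} → only 8 remains.
(4,9) = 1: row 4 has {2,3,5,7,8,9}; col 9 has {3,4,5,6,7,9}; box has {3,5} → only 1 remains.
(5,6) = 5: row 5 has {2,6,7}; col 6 has {1,2,3,4,6,7,8,9}; box has {1,2,3,4,6,7,8,9} → only 5 remains.
(5,7) = 9: row 5 has {2,5,6,7}; col 7 has {1,2,3,4,5,7,8}; box has {1,3,5} → only 9 remains.
(5,8) = 4: row 5 has {2,5,6,7,9}; col 8 has {2,3,5,6,8,9}; box has {1,3,5,9} → only 4 remains.
(5,9) = 8: row 5 has {2,4,5,6,7,9}; col 9 has {1,3,4,5,6,7,9}; box has {1,3,4,5,9} → only 8 remains.
(6,7) = 6: row 6 has {1,3,4,5,9}; col 7 has {1,2,3,4,5,7,8,9}; box has {1,3,4,5,8,9} → only 6 remains.
(6,8) = 7: row 6 has {1,3,4,5,6,9}; col 8 has {2,3,4,5,6,8,9}; box has {1,3,4,5,6,8,9} → only 7 remains.
(6,9) = 2: row 6 has {1,3,4,5,6,7,9}; col 9 has {1,3,4,5,6,7,8,9}; box has {1,3,4,5,6,7,8,9} → only 2 remains.
(7,1) = 6: row 7 has {2,3,4,5,7,8,9}; col 1 has {1,2,5,7}; box has {1,3,4,5,7} → only 6 remains.
(7,8) = 1: row 7 has {2,3,4,5,6,7,8,9}; col 8 has {2,3,4,5,6,7,8,9}; box has {2,3,4,5,6,7,8,9} → only 1 remains.
(8,1) = 9: row 8 has {1,3,4,5,6,7,8}; col 1 has {1,2,5,6,7}; box has {1,3,4,5,6,7} → only 9 remains.
(8,3) = 2: row 8 has {1,3,4,5,6,7,8,9}; col 3 has {3,5,6,7,8,9}; box has {1,3,4,5,6,7,9} → only 2 remains.
(9,2) = 8: row 9 has {1,2,3,4,5,6,7,9}; col 2 has {1,2,3,4,5,7,9}; box has {1,2,3,4,5,6,7,9} → only 8 remains.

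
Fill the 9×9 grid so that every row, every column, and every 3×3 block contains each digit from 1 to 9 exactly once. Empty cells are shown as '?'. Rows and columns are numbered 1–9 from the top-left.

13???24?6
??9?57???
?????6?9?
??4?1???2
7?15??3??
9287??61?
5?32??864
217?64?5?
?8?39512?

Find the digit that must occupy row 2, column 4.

row 1, column 3 = 5: row 1 has {1,2,3,4,6}; col 3 has {1,3,4,7,8,9}; box has {1,3,9} → only 5 remains.
row 1, column 5 = 8: row 1 has {1,2,3,4,5,6}; col 5 has {1,5,6,9}; box has {2,5,6,7} → only 8 remains.
row 1, column 8 = 7: row 1 has {1,2,3,4,5,6,8}; col 8 has {1,2,5,6,9}; box has {4,6,9} → only 7 remains.
row 2, column 7 = 2: row 2 has {5,7,9}; col 7 has {1,3,4,6,8}; box has {4,6,7,9} → only 2 remains.
row 3, column 3 = 2: row 3 has {6,9}; col 3 has {1,3,4,5,7,8,9}; box has {1,3,5,9} → only 2 remains.
row 3, column 7 = 5: row 3 has {2,6,9}; col 7 has {1,2,3,4,6,8}; box has {2,4,6,7,9} → only 5 remains.
row 4, column 8 = 8: row 4 has {1,2,4}; col 8 has {1,2,5,6,7,9}; box has {1,2,3,6} → only 8 remains.
row 5, column 2 = 6: row 5 has {1,3,5,7}; col 2 has {1,2,3,8}; box has {1,2,4,7,8,9} → only 6 remains.
row 5, column 8 = 4: row 5 has {1,3,5,6,7}; col 8 has {1,2,5,6,7,8,9}; box has {1,2,3,6,8} → only 4 remains.
row 5, column 9 = 9: row 5 has {1,3,4,5,6,7}; col 9 has {2,4,6}; box has {1,2,3,4,6,8} → only 9 remains.
row 6, column 6 = 3: row 6 has {1,2,6,7,8,9}; col 6 has {2,4,5,6,7}; box has {1,5,7} → only 3 remains.
row 6, column 9 = 5: row 6 has {1,2,3,6,7,8,9}; col 9 has {2,4,6,9}; box has {1,2,3,4,6,8,9} → only 5 remains.
row 7, column 2 = 9: row 7 has {2,3,4,5,6,8}; col 2 has {1,2,3,6,8}; box has {1,2,3,5,7,8} → only 9 remains.
row 7, column 5 = 7: row 7 has {2,3,4,5,6,8,9}; col 5 has {1,5,6,8,9}; box has {2,3,4,5,6,9} → only 7 remains.
row 7, column 6 = 1: row 7 has {2,3,4,5,6,7,8,9}; col 6 has {2,3,4,5,6,7}; box has {2,3,4,5,6,7,9} → only 1 remains.
row 8, column 4 = 8: row 8 has {1,2,4,5,6,7}; col 4 has {2,3,5,7}; box has {1,2,3,4,5,6,7,9} → only 8 remains.
row 8, column 7 = 9: row 8 has {1,2,4,5,6,7,8}; col 7 has {1,2,3,4,5,6,8}; box has {1,2,4,5,6,8} → only 9 remains.
row 8, column 9 = 3: row 8 has {1,2,4,5,6,7,8,9}; col 9 has {2,4,5,6,9}; box has {1,2,4,5,6,8,9} → only 3 remains.
row 9, column 3 = 6: row 9 has {1,2,3,5,8,9}; col 3 has {1,2,3,4,5,7,8,9}; box has {1,2,3,5,7,8,9} → only 6 remains.
row 9, column 9 = 7: row 9 has {1,2,3,5,6,8,9}; col 9 has {2,3,4,5,6,9}; box has {1,2,3,4,5,6,8,9} → only 7 remains.
row 1, column 4 = 9: row 1 has {1,2,3,4,5,6,7,8}; col 4 has {2,3,5,7,8}; box has {2,5,6,7,8} → only 9 remains.
row 2, column 2 = 4: row 2 has {2,5,7,9}; col 2 has {1,2,3,6,8,9}; box has {1,2,3,5,9} → only 4 remains.
row 2, column 4 = 1: row 2 has {2,4,5,7,9}; col 4 has {2,3,5,7,8,9}; box has {2,5,6,7,8,9} → only 1 remains.

1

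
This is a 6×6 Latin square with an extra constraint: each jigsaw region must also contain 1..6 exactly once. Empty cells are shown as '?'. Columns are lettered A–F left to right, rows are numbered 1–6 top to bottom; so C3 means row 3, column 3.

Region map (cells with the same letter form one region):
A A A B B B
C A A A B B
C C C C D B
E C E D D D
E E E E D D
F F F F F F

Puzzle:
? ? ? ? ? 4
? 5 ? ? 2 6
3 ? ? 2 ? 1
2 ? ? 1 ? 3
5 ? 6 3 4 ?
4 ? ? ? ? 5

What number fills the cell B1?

2

D1 = 5 (sole candidate).
E1 = 3 (sole candidate).
A2 = 1 (sole candidate).
D2 = 4 (sole candidate).
C4 = 4 (sole candidate).
B5 = 1 (sole candidate).
F5 = 2 (sole candidate).
D6 = 6 (sole candidate).
E6 = 1 (sole candidate).
A1 = 6 (sole candidate).
B1 = 2: row 1 has {3,4,5,6}; col 2 has {1,5}; region has {4,5,6} → only 2 remains.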